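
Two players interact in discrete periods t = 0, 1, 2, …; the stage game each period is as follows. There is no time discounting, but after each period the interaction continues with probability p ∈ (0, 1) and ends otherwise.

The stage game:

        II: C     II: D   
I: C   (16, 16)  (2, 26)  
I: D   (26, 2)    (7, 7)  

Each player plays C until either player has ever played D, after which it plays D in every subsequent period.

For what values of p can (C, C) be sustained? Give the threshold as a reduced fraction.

With no time discounting, the continuation probability p plays the role of the discount factor.
Grim-trigger IC: 16/(1−p) ≥ 26 + 7p/(1−p) ⇒ p ≥ (26−16)/(26−7) = 10/19.

10/19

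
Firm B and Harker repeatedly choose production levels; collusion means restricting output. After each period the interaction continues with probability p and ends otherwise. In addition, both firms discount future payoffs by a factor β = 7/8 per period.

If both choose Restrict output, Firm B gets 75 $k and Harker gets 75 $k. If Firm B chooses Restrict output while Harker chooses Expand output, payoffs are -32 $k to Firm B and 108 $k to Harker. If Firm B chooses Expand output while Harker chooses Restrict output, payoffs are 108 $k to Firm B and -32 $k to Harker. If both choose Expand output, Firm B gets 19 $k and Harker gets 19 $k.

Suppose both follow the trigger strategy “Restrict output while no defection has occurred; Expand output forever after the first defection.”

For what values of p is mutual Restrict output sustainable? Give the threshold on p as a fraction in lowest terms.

Expected continuation weight on next period's payoff is β·p = 7/8·p, which plays the role of the discount factor.
Cooperation requires 7/8·p ≥ (108−75)/(108−19) = 33/89, hence p ≥ 264/623.

264/623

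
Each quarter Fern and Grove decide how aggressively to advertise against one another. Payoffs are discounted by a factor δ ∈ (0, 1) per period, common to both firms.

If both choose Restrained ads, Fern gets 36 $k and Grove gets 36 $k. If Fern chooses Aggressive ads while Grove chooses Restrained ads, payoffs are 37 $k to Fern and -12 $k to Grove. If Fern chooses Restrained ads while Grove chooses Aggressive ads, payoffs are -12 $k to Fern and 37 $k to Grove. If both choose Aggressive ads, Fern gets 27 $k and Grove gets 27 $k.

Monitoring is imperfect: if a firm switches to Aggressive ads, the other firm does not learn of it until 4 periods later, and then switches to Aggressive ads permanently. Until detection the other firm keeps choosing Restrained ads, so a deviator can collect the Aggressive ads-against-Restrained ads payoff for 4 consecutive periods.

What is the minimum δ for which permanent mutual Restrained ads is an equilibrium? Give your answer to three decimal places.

0.562

A deviator earns 37 for 4 periods, then 27 forever; cooperating earns 36 forever. Multiplying the IC by (1−δ):
36 ≥ 37(1−δ^4) + 27δ^4, so 10·δ^4 ≥ 1 and δ^4 ≥ 1/10.
δ ≥ (1/10)^(1/4) ≈ 0.562.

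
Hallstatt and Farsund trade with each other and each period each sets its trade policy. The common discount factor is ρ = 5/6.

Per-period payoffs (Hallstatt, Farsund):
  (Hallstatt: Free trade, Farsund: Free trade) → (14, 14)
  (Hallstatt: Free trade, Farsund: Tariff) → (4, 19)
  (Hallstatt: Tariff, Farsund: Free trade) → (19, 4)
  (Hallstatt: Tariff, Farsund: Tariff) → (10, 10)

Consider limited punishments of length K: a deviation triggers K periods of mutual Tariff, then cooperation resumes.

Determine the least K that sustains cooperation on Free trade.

Need Σ_{k=1}^{K} ρ^k ≥ (19−14)/(14−10) = 1.2500 at ρ = 5/6.
At K = 1 the sum is 0.8333 < 1.2500; at K = 2 it is 1.5278 ≥ 1.2500.
So the minimum punishment length is K = 2.

2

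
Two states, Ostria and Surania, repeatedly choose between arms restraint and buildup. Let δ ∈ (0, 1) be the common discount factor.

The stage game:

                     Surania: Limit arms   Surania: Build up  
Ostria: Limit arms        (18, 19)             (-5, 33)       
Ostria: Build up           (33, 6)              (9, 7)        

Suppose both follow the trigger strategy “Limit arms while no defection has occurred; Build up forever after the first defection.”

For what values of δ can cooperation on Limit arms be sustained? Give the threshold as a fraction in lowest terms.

Ostria's threshold: (33−18)/(33−9) = 5/8.
Surania's threshold: (33−19)/(33−7) = 7/13.
5/8 > 7/13, so Ostria binds and δ* = 5/8.

5/8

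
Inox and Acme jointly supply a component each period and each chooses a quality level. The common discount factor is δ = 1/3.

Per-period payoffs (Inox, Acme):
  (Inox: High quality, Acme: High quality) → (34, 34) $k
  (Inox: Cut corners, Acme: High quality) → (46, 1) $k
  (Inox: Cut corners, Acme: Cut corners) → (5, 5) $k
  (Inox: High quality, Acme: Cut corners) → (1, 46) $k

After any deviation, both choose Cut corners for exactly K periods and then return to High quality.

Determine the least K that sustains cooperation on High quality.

2

Need Σ_{k=1}^{K} δ^k ≥ (46−34)/(34−5) = 0.4138 at δ = 1/3.
At K = 1 the sum is 0.3333 < 0.4138; at K = 2 it is 0.4444 ≥ 0.4138.
So the minimum punishment length is K = 2.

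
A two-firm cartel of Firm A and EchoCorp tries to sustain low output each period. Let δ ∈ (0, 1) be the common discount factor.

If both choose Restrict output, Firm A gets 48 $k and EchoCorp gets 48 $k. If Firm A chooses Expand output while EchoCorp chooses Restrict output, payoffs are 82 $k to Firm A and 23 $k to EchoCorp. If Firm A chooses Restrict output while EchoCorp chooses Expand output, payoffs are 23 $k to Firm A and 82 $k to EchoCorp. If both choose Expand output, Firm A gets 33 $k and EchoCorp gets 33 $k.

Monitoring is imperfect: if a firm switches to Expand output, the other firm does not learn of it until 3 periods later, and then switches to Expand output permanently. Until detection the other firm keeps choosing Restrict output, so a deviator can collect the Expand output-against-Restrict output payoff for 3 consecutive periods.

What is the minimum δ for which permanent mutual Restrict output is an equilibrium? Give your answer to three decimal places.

Deviating for the 3 undetected periods gains 82−48 = 34 per period over cooperation, then loses 48−33 = 15 per period forever once punishment starts.
Gain: 34(1 + δ + … + δ^2); loss: 15·δ^3/(1−δ).
No profitable deviation ⇔ 34(1−δ^3) ≤ 15·δ^3, i.e. δ^3 ≥ 34/(34+15) = 34/49.
Hence δ ≥ (34/49)^(1/3) ≈ 0.885.

0.885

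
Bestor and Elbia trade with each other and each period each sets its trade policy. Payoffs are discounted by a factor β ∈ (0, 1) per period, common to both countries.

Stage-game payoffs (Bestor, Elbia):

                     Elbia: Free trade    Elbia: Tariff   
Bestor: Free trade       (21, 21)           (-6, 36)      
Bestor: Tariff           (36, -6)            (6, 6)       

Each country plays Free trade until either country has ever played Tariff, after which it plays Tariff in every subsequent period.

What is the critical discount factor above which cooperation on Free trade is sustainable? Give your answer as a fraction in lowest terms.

1/2

21/(1−β) ≥ 36 + 6β/(1−β)
21 ≥ 36 − 30β
β ≥ 15/30 = 1/2.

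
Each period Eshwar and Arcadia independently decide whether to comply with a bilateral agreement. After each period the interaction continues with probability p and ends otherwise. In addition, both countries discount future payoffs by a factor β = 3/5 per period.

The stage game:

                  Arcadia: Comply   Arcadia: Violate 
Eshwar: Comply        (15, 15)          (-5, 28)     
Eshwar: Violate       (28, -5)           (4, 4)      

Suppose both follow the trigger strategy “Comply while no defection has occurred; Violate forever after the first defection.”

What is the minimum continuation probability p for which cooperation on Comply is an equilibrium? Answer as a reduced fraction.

65/72

Expected continuation weight on next period's payoff is β·p = 3/5·p, which plays the role of the discount factor.
Cooperation requires 3/5·p ≥ (28−15)/(28−4) = 13/24, hence p ≥ 65/72.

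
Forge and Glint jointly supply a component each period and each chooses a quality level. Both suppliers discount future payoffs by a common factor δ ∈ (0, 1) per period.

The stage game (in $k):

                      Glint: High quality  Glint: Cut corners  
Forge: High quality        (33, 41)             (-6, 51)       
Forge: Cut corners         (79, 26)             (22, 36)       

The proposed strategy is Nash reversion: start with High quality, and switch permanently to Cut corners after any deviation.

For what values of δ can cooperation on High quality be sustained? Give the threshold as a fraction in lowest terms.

Forge's threshold: (79−33)/(79−22) = 46/57.
Glint's threshold: (51−41)/(51−36) = 2/3.
46/57 > 2/3, so Forge binds and δ* = 46/57.

46/57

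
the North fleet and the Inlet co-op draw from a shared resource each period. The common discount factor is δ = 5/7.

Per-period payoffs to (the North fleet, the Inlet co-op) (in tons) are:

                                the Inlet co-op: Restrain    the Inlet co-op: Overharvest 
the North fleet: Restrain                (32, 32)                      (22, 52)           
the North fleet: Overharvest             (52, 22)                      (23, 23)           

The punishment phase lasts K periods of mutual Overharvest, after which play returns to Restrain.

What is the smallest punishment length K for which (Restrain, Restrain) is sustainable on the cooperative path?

7

No profitable deviation requires (32−23)(δ+…+δ^K) ≥ 52−32, i.e. δ+…+δ^K ≥ 20/9 ≈ 2.2222.
With δ = 5/7, the partial sums are K=1: 0.7143, K=2: 1.2245, …, K=5: 2.0352, K=6: 2.1680, K=7: 2.2628.
K = 7 is the first length at which the sum reaches 2.2222.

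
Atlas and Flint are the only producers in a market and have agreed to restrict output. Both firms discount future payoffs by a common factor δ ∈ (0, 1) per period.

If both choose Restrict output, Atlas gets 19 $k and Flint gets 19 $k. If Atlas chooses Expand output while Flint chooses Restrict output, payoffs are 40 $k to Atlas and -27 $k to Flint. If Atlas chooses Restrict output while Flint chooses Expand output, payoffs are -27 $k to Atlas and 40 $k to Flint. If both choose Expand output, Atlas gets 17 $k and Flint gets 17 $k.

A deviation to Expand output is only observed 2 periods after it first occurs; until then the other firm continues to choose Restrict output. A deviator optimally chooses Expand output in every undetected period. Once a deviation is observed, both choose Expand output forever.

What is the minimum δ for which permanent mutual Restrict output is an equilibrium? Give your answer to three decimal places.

A deviator earns 40 for 2 periods, then 17 forever; cooperating earns 19 forever. Multiplying the IC by (1−δ):
19 ≥ 40(1−δ^2) + 17δ^2, so 23·δ^2 ≥ 21 and δ^2 ≥ 21/23.
δ ≥ (21/23)^(1/2) ≈ 0.956.

0.956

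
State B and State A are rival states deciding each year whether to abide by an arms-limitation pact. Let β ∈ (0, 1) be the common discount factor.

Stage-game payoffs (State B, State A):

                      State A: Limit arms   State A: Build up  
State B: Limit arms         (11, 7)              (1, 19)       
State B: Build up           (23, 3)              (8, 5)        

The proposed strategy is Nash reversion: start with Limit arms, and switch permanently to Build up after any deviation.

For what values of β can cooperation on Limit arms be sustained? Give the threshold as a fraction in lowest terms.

State B's threshold: (23−11)/(23−8) = 4/5.
State A's threshold: (19−7)/(19−5) = 6/7.
4/5 < 6/7, so State A binds and β* = 6/7.

6/7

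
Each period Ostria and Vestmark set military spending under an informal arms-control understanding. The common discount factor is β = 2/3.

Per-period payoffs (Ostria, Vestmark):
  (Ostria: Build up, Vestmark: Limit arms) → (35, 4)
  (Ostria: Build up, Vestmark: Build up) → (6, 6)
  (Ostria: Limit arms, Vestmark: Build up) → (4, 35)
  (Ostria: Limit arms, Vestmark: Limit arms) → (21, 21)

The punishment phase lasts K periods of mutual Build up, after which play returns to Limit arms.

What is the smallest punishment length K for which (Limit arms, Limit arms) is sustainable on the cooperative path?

IC: β(1−β^K)/(1−β) ≥ (35−21)/(21−6) = 14/15.
With β = 2/3: need 1 − β^K ≥ 14/15·(1−2/3)/(2/3), i.e. β^K ≤ 0.5333.
Since (2/3)^1 = 0.6667 and (2/3)^2 = 0.4444, the smallest such K is 2.

2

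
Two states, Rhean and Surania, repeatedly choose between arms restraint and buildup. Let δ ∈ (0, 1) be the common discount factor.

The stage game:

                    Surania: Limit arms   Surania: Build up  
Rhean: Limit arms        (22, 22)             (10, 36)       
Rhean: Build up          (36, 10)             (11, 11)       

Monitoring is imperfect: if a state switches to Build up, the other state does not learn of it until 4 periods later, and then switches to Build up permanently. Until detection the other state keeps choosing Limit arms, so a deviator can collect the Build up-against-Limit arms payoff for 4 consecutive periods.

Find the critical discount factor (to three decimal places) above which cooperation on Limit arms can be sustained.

A deviator earns 36 for 4 periods, then 11 forever; cooperating earns 22 forever. Multiplying the IC by (1−δ):
22 ≥ 36(1−δ^4) + 11δ^4, so 25·δ^4 ≥ 14 and δ^4 ≥ 14/25.
δ ≥ (14/25)^(1/4) ≈ 0.865.

0.865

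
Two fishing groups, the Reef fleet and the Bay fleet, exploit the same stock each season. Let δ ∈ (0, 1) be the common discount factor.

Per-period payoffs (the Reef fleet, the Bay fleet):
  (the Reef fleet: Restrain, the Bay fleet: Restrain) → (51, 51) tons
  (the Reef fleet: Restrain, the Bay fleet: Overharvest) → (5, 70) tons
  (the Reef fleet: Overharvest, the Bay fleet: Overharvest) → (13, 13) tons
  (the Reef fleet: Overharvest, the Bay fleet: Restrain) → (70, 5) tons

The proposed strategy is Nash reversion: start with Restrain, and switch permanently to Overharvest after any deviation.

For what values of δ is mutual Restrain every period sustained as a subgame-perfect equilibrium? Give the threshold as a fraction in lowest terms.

51/(1−δ) ≥ 70 + 13δ/(1−δ)
51 ≥ 70 − 57δ
δ ≥ 19/57 = 1/3.

1/3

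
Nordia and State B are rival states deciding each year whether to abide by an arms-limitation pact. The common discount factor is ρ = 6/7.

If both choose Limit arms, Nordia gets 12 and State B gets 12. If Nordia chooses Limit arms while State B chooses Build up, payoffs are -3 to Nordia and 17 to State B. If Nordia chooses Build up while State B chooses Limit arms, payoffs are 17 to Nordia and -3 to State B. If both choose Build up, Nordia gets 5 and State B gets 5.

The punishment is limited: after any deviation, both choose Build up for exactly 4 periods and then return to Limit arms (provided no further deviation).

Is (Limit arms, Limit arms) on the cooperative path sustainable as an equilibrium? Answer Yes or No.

Yes

IC: ρ+…+ρ^4 ≥ (17−12)/(12−5) = 5/7.
At ρ = 6/7: partial sum = 2.7613 ≥ 0.7143. Cooperation sustainable.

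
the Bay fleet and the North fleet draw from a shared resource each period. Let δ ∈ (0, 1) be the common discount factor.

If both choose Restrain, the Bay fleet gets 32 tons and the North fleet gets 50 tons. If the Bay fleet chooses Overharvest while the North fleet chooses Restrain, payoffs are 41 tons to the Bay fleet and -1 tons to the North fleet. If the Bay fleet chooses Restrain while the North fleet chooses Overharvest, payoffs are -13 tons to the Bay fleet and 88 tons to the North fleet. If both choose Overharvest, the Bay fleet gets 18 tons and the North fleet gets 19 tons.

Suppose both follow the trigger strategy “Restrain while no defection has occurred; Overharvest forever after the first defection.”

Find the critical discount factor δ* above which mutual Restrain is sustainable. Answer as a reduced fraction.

For the Bay fleet: deviation gain 41−32 = 9, per-period punishment loss 32−18 = 14. IC gives δ ≥ 9/23.
For the North fleet: gain 38, loss 31 per period, so δ ≥ 38/69.
The tighter constraint is the North fleet's, so cooperation needs δ ≥ 38/69.

38/69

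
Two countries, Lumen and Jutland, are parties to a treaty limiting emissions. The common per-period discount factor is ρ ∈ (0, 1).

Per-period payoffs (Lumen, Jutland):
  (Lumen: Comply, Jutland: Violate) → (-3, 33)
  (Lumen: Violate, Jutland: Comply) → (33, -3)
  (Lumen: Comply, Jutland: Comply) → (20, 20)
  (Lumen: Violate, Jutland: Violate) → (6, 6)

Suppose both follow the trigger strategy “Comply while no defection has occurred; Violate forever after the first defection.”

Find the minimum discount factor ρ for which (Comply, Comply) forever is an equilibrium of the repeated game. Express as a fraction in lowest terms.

13/27

One-period gain from deviating is 33 − 20 = 13. The loss is 20 − 6 = 14 in every subsequent period, with present value 14·ρ/(1−ρ).
Deviation is unprofitable when 14·ρ/(1−ρ) ≥ 13, i.e. ρ/(1−ρ) ≥ 13/14.
Equivalently ρ ≥ 13/(13+14) = 13/27.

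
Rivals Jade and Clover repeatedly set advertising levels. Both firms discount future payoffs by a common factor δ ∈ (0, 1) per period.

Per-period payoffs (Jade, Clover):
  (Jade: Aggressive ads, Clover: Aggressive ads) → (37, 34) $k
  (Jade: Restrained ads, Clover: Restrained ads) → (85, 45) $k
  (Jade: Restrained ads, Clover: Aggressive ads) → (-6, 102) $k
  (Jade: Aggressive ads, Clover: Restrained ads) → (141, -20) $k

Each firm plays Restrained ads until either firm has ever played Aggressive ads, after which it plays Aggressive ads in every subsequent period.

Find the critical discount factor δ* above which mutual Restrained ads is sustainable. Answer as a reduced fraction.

57/68

For Jade: deviation gain 141−85 = 56, per-period punishment loss 85−37 = 48. IC gives δ ≥ 56/104 = 7/13.
For Clover: gain 57, loss 11 per period, so δ ≥ 57/68.
The tighter constraint is Clover's, so cooperation needs δ ≥ 57/68.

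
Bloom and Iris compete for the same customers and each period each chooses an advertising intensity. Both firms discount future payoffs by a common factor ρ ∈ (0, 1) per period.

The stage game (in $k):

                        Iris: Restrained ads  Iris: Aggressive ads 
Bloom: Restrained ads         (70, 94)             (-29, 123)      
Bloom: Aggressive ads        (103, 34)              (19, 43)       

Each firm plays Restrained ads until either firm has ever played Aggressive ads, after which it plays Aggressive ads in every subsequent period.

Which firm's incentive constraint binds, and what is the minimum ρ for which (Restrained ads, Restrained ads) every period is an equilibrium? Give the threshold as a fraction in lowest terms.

Bloom's threshold: (103−70)/(103−19) = 11/28.
Iris's threshold: (123−94)/(123−43) = 29/80.
11/28 > 29/80, so Bloom binds and ρ* = 11/28.

Bloom; ρ ≥ 11/28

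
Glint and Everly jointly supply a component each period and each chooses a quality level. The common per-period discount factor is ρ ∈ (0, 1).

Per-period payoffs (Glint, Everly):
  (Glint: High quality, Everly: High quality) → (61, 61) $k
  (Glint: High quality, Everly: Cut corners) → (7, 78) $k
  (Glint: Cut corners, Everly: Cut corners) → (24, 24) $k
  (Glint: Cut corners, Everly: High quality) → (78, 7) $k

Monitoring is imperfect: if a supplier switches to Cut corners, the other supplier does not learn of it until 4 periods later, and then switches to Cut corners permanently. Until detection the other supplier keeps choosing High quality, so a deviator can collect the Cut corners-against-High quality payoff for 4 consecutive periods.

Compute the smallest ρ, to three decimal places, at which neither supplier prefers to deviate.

0.749

A deviator earns 78 for 4 periods, then 24 forever; cooperating earns 61 forever. Multiplying the IC by (1−ρ):
61 ≥ 78(1−ρ^4) + 24ρ^4, so 54·ρ^4 ≥ 17 and ρ^4 ≥ 17/54.
ρ ≥ (17/54)^(1/4) ≈ 0.749.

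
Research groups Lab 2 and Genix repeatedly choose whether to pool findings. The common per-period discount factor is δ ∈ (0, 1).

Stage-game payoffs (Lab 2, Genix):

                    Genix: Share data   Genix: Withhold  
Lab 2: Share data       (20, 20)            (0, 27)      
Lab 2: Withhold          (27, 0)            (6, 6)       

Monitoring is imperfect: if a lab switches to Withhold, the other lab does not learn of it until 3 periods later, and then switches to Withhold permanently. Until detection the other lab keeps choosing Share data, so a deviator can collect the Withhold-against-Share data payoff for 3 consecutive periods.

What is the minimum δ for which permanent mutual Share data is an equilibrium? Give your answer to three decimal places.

A deviator earns 27 for 3 periods, then 6 forever; cooperating earns 20 forever. Multiplying the IC by (1−δ):
20 ≥ 27(1−δ^3) + 6δ^3, so 21·δ^3 ≥ 7 and δ^3 ≥ 1/3.
δ ≥ (1/3)^(1/3) ≈ 0.693.

0.693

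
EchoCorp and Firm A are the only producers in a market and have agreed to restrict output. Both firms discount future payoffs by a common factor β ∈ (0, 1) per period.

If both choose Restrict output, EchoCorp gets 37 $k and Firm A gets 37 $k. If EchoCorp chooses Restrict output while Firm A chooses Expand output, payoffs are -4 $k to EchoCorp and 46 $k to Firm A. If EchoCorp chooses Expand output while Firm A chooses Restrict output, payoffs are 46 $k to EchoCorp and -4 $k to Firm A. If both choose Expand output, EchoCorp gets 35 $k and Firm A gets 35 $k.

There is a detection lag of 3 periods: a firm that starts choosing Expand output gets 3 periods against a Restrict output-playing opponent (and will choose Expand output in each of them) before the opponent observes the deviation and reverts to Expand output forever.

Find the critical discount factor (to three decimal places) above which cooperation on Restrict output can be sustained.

A deviator earns 46 for 3 periods, then 35 forever; cooperating earns 37 forever. Multiplying the IC by (1−β):
37 ≥ 46(1−β^3) + 35β^3, so 11·β^3 ≥ 9 and β^3 ≥ 9/11.
β ≥ (9/11)^(1/3) ≈ 0.935.

0.935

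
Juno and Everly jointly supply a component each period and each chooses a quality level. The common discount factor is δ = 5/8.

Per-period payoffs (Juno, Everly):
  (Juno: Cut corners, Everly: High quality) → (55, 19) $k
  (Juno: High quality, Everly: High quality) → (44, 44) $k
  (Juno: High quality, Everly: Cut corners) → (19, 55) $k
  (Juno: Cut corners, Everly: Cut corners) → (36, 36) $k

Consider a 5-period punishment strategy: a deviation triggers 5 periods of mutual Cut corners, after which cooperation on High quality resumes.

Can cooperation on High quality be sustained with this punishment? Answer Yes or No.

Yes

A one-shot deviation gives 55 now, then 36 for 5 periods, then back to 44.
Gain from deviating: (55−44) today; loss: (44−36) in each of the next 5 periods.
No-deviation condition: (44−36)(δ+…+δ^5) ≥ 55−44, i.e. δ+…+δ^5 ≥ 11/8.
At δ = 5/8: δ+…+δ^5 = 1.5077 ≥ 1.3750.
So cooperation is sustainable.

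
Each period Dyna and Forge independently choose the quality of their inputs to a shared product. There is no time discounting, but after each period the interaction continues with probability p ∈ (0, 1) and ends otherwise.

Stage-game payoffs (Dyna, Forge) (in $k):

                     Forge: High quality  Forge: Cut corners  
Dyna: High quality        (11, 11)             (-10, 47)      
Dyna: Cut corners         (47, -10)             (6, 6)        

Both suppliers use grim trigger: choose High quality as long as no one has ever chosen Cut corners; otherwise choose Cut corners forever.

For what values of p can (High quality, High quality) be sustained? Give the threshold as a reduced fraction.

Expected cooperation value is 11 + p·11 + p²·11 + … = 11/(1−p); deviation gives 47 + p·6/(1−p).
11 ≥ 47(1−p) + 6p ⇒ 41p ≥ 36 ⇒ p ≥ 36/41.

36/41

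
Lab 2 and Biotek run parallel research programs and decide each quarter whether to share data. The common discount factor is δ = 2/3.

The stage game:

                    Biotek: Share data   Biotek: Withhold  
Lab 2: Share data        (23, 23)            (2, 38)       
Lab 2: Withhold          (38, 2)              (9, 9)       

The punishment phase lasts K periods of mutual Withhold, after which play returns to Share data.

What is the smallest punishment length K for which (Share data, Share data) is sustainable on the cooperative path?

Need Σ_{k=1}^{K} δ^k ≥ (38−23)/(23−9) = 1.0714 at δ = 2/3.
At K = 1 the sum is 0.6667 < 1.0714; at K = 2 it is 1.1111 ≥ 1.0714.
So the minimum punishment length is K = 2.

2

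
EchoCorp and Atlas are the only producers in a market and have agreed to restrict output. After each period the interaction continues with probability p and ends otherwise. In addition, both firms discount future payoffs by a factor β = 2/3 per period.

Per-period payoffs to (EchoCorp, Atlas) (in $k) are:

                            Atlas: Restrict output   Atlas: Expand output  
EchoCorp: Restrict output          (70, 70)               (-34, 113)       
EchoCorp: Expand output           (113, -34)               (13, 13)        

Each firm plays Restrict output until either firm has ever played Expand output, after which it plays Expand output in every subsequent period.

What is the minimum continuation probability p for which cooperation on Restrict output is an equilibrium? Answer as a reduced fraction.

With continuation probability p and discount β, the effective per-period discount factor is βp.
Grim-trigger IC: βp ≥ (113−70)/(113−13) = 43/100.
So p ≥ (43/100)/(2/3) = 129/200.

129/200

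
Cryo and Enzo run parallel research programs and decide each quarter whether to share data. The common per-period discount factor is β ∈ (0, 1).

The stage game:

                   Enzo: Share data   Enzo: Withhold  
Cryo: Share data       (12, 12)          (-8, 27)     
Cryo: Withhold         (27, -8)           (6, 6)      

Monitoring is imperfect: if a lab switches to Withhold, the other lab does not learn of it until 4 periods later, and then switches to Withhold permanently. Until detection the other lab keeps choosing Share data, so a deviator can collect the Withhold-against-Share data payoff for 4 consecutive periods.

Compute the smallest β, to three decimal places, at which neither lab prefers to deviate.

0.919

Deviating for the 4 undetected periods gains 27−12 = 15 per period over cooperation, then loses 12−6 = 6 per period forever once punishment starts.
Gain: 15(1 + β + … + β^3); loss: 6·β^4/(1−β).
No profitable deviation ⇔ 15(1−β^4) ≤ 6·β^4, i.e. β^4 ≥ 15/(15+6) = 5/7.
Hence β ≥ (5/7)^(1/4) ≈ 0.919.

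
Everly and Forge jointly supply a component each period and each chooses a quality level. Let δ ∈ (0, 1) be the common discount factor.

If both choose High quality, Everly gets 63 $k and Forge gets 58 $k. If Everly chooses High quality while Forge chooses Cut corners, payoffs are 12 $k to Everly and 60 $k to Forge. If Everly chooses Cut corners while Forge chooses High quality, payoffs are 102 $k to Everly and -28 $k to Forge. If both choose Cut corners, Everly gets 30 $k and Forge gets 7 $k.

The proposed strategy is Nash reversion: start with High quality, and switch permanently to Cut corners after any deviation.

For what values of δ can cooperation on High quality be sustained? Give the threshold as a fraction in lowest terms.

13/24

Everly's threshold: (102−63)/(102−30) = 13/24.
Forge's threshold: (60−58)/(60−7) = 2/53.
13/24 > 2/53, so Everly binds and δ* = 13/24.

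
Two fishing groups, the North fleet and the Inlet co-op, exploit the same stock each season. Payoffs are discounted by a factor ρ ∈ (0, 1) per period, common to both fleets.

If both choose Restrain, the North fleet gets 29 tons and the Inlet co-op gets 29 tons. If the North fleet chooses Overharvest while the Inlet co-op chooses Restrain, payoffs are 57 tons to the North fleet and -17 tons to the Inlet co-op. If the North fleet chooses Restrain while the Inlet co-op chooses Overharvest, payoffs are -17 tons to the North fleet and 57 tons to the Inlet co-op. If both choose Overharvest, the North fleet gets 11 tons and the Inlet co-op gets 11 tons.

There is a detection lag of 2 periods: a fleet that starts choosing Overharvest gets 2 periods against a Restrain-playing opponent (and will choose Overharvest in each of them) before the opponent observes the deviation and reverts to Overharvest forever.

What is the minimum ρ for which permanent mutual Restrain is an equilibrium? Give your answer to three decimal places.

The best deviation is to choose Overharvest for all 2 undetected periods, earning 57 each, then 11 forever once detected.
Deviation value: 57(1−ρ^2)/(1−ρ) + 11ρ^2/(1−ρ); cooperation value: 29/(1−ρ).
IC: 29 ≥ 57(1−ρ^2) + 11ρ^2 = 57 − 46ρ^2.
So ρ^2 ≥ 28/46 = 14/23, giving ρ ≥ (14/23)^(1/2) ≈ 0.780.

0.780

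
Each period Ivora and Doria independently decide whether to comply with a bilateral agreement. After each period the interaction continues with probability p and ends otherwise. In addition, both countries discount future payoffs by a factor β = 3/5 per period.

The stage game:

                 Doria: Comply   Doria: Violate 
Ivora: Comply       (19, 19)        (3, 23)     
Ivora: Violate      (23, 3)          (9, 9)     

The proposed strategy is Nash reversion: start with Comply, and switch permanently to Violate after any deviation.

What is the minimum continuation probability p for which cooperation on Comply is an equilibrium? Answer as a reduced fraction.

With continuation probability p and discount β, the effective per-period discount factor is βp.
Grim-trigger IC: βp ≥ (23−19)/(23−9) = 2/7.
So p ≥ (2/7)/(3/5) = 10/21.

10/21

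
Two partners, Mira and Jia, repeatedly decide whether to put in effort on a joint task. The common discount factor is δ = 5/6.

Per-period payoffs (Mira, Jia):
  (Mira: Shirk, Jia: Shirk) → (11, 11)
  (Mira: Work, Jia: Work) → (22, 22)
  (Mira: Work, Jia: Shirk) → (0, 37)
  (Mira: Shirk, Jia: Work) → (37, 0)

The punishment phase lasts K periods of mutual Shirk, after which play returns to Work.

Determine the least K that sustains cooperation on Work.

2

No profitable deviation requires (22−11)(δ+…+δ^K) ≥ 37−22, i.e. δ+…+δ^K ≥ 15/11 ≈ 1.3636.
With δ = 5/6, the partial sums are K=1: 0.8333, K=2: 1.5278.
K = 2 is the first length at which the sum reaches 1.3636.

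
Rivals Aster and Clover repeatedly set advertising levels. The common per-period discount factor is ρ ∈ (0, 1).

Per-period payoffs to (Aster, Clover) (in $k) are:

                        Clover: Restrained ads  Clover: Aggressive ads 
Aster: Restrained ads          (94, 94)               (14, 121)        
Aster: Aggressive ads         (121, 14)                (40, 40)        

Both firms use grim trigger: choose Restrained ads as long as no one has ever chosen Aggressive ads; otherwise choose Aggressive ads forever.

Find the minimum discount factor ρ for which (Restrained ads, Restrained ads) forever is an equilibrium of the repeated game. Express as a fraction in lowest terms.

94/(1−ρ) ≥ 121 + 40ρ/(1−ρ)
94 ≥ 121 − 81ρ
ρ ≥ 27/81 = 1/3.

1/3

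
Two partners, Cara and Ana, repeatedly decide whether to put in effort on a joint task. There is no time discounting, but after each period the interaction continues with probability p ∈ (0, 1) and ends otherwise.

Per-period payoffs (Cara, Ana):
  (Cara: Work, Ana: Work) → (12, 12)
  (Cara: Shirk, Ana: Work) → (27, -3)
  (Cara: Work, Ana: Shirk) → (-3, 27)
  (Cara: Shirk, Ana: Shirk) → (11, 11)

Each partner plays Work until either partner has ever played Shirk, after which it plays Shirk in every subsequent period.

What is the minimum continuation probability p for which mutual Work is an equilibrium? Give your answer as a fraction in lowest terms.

15/16

Expected cooperation value is 12 + p·12 + p²·12 + … = 12/(1−p); deviation gives 27 + p·11/(1−p).
12 ≥ 27(1−p) + 11p ⇒ 16p ≥ 15 ⇒ p ≥ 15/16.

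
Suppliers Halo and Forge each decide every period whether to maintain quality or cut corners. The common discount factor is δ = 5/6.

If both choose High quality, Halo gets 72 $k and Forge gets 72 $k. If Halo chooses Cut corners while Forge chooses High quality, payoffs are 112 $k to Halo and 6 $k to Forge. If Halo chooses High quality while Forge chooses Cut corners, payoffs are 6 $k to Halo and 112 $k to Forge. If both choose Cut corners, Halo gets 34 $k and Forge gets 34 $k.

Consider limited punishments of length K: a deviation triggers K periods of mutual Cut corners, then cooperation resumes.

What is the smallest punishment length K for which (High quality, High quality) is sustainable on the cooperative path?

2

IC: δ(1−δ^K)/(1−δ) ≥ (112−72)/(72−34) = 20/19.
With δ = 5/6: need 1 − δ^K ≥ 20/19·(1−5/6)/(5/6), i.e. δ^K ≤ 0.7895.
Since (5/6)^1 = 0.8333 and (5/6)^2 = 0.6944, the smallest such K is 2.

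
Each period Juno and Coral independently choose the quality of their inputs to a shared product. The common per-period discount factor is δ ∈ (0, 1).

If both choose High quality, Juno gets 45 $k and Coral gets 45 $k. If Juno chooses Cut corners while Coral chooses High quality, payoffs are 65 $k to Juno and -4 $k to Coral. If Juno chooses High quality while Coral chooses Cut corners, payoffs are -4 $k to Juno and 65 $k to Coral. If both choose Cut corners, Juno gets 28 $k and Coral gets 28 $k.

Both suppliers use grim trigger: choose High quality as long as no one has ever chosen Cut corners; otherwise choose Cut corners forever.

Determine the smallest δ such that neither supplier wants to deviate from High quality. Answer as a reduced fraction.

One-period gain from deviating is 65 − 45 = 20. The loss is 45 − 28 = 17 in every subsequent period, with present value 17·δ/(1−δ).
Deviation is unprofitable when 17·δ/(1−δ) ≥ 20, i.e. δ/(1−δ) ≥ 20/17.
Equivalently δ ≥ 20/(20+17) = 20/37.

20/37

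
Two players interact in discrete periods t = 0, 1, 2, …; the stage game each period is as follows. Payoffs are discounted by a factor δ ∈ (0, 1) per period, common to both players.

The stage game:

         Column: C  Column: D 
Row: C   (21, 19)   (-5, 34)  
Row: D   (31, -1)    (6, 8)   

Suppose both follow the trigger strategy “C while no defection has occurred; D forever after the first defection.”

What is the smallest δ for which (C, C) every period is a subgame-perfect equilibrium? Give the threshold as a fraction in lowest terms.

15/26

For Row: deviation gain 31−21 = 10, per-period punishment loss 21−6 = 15. IC gives δ ≥ 10/25 = 2/5.
For Column: gain 15, loss 11 per period, so δ ≥ 15/26.
The tighter constraint is Column's, so cooperation needs δ ≥ 15/26.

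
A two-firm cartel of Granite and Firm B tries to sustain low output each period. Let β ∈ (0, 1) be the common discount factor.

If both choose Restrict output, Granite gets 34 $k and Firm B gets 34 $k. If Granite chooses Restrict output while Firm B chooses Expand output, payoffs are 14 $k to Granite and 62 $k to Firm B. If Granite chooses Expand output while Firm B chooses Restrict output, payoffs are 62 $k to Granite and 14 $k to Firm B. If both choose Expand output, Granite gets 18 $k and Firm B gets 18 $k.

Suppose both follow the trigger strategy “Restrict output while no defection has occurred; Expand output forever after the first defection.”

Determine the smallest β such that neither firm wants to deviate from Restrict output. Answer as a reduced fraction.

7/11

Under grim trigger the critical discount factor is (T−C)/(T−P) with T = 62, C = 34, P = 18.
β* = (62−34)/(62−18) = 28/44 = 7/11.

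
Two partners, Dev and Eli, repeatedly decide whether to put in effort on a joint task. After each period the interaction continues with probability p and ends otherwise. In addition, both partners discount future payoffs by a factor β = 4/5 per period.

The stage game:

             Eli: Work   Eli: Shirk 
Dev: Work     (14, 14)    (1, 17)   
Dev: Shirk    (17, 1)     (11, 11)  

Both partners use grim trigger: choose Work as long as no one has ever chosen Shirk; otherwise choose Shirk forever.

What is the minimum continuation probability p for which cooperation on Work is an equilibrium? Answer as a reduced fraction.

5/8

With continuation probability p and discount β, the effective per-period discount factor is βp.
Grim-trigger IC: βp ≥ (17−14)/(17−11) = 1/2.
So p ≥ (1/2)/(4/5) = 5/8.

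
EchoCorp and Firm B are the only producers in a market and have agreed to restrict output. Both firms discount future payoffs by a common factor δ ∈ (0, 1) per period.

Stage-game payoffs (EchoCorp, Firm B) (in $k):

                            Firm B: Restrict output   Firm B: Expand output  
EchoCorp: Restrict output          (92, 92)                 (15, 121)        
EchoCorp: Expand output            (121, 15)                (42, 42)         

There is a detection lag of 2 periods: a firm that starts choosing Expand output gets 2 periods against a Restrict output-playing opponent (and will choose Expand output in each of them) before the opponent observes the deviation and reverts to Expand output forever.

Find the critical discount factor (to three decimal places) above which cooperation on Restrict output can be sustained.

The best deviation is to choose Expand output for all 2 undetected periods, earning 121 each, then 42 forever once detected.
Deviation value: 121(1−δ^2)/(1−δ) + 42δ^2/(1−δ); cooperation value: 92/(1−δ).
IC: 92 ≥ 121(1−δ^2) + 42δ^2 = 121 − 79δ^2.
So δ^2 ≥ 29/79, giving δ ≥ (29/79)^(1/2) ≈ 0.606.

0.606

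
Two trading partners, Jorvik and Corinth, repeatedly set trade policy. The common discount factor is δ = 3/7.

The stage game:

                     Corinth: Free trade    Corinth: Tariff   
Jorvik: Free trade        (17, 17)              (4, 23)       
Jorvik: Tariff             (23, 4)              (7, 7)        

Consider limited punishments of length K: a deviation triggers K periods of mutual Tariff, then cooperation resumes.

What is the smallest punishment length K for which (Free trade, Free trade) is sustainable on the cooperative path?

2

IC: δ(1−δ^K)/(1−δ) ≥ (23−17)/(17−7) = 3/5.
With δ = 3/7: need 1 − δ^K ≥ 3/5·(1−3/7)/(3/7), i.e. δ^K ≤ 0.2000.
Since (3/7)^1 = 0.4286 and (3/7)^2 = 0.1837, the smallest such K is 2.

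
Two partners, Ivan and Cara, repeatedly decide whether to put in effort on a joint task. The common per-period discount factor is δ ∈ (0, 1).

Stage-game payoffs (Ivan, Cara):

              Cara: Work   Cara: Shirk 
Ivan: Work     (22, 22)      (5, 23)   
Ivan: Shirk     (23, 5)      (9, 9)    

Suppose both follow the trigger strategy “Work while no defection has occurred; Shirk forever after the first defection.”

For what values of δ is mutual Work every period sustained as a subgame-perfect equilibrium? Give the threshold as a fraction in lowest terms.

1/14

Under grim trigger the critical discount factor is (T−C)/(T−P) with T = 23, C = 22, P = 9.
δ* = (23−22)/(23−9) = 1/14.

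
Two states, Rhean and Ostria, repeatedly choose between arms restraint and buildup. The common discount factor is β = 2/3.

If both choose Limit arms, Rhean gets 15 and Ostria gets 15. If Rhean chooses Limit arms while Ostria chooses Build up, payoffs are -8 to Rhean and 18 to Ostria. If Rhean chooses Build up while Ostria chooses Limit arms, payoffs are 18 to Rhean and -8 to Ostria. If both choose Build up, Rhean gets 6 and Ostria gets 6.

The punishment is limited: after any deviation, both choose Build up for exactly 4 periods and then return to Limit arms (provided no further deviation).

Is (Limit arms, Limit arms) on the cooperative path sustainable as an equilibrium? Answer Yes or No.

A one-shot deviation gives 18 now, then 6 for 4 periods, then back to 15.
Gain from deviating: (18−15) today; loss: (15−6) in each of the next 4 periods.
No-deviation condition: (15−6)(β+…+β^4) ≥ 18−15, i.e. β+…+β^4 ≥ 1/3.
At β = 2/3: β+…+β^4 = 1.6049 ≥ 0.3333.
So cooperation is sustainable.

Yes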